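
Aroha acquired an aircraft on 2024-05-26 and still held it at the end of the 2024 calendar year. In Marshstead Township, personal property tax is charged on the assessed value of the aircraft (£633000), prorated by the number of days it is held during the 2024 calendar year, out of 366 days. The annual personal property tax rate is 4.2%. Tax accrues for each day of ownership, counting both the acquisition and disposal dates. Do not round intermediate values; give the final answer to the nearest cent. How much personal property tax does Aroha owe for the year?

£15980.66

Days held (2024-05-26 to 2024-12-31): 220 out of 366
Tax = £633000 × 4.2% × 220/366 = £15980.6557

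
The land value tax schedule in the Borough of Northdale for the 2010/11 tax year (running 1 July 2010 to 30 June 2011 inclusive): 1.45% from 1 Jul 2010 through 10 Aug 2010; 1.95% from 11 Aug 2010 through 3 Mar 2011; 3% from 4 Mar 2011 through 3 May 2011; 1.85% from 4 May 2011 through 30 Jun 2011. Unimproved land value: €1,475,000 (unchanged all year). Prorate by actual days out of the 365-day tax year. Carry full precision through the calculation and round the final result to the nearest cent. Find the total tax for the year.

1 Jul – 10 Aug 2010: 41 days at 1.45% → €1,475,000 × 1.45% × 41/365 = €2,402.4315
11 Aug 2010 – 3 Mar 2011: 205 days at 1.95% → €1,475,000 × 1.95% × 205/365 = €16,154.2808
4 Mar – 3 May 2011: 61 days at 3% → €1,475,000 × 3% × 61/365 = €7,395.2055
4 May – 30 Jun 2011: 58 days at 1.85% → €1,475,000 × 1.85% × 58/365 = €4,336.0959
Total = €30,288.0137

€30,288.01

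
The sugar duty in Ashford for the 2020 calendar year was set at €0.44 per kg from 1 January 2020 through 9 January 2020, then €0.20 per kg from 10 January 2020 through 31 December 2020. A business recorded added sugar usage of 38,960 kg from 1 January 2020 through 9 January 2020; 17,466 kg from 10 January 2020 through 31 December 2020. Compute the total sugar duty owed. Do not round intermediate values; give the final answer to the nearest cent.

€20,635.60

1 January – 9 January 2020: 38,960 kg at €0.44/kg → €17,142.40
10 January – 31 December 2020: 17,466 kg at €0.20/kg → €3,493.20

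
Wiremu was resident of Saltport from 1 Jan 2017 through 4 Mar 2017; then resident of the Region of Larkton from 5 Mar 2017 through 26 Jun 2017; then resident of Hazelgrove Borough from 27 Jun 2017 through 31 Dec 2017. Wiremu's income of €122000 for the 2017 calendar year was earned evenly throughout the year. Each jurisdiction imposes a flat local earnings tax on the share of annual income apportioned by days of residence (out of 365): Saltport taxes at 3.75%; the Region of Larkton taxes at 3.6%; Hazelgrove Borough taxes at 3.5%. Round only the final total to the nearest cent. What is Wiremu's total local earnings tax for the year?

Saltport, 1 Jan – 4 Mar 2017: 63 days → €122000 × 3.75% × 63/365 = €789.6575
The Region of Larkton, 5 Mar – 26 Jun 2017: 114 days → €122000 × 3.6% × 114/365 = €1371.7479
Hazelgrove Borough, 27 Jun – 31 Dec 2017: 188 days → €122000 × 3.5% × 188/365 = €2199.3425
Total = €4360.7479

€4360.75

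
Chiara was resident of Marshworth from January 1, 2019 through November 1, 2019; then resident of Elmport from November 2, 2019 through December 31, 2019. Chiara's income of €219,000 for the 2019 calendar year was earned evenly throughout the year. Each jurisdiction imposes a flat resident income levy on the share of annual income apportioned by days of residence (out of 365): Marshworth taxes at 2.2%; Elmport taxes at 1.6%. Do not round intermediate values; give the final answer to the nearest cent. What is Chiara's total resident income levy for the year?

Marshworth, January 1 – November 1, 2019: 305 days → €219,000 × 2.2% × 305/365 = €4,026.0000
Elmport, November 2 – December 31, 2019: 60 days → €219,000 × 1.6% × 60/365 = €576.0000
Total = €4,602.0000

€4,602.00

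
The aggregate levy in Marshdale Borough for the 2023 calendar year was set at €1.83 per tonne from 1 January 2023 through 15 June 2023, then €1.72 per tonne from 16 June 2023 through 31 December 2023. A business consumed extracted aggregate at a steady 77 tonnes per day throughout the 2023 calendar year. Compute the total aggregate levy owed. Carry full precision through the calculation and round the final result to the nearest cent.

€49,746.62

1 January – 15 June 2023: 166 days × 77 tonnes/day = 12,782 tonnes at €1.83/tonne → €23,391.06
16 June – 31 December 2023: 199 days × 77 tonnes/day = 15,323 tonnes at €1.72/tonne → €26,355.56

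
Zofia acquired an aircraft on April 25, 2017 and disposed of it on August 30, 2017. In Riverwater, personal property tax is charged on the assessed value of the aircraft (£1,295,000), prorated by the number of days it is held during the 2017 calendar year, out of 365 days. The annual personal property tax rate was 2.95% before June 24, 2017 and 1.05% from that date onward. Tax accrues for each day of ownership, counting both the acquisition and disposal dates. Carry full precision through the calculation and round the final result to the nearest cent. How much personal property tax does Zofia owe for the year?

£8,813.10

April 25 – June 23, 2017: 60 days at 2.95% → £1,295,000 × 2.95% × 60/365 = £6,279.8630
June 24 – August 30, 2017: 68 days at 1.05% → £1,295,000 × 1.05% × 68/365 = £2,533.2329
Total = £8,813.0959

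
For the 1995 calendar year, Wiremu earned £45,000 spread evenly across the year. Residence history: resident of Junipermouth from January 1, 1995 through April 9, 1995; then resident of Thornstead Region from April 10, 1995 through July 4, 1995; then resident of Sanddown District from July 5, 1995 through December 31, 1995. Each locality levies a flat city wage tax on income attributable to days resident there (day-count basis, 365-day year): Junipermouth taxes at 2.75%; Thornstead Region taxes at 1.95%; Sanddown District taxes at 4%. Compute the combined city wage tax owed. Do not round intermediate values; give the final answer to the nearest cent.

Junipermouth, January 1 – April 9, 1995: 99 days → £45,000 × 2.75% × 99/365 = £335.6507
Thornstead Region, April 10 – July 4, 1995: 86 days → £45,000 × 1.95% × 86/365 = £206.7534
Sanddown District, July 5 – December 31, 1995: 180 days → £45,000 × 4% × 180/365 = £887.6712
Total = £1,430.0753

£1,430.08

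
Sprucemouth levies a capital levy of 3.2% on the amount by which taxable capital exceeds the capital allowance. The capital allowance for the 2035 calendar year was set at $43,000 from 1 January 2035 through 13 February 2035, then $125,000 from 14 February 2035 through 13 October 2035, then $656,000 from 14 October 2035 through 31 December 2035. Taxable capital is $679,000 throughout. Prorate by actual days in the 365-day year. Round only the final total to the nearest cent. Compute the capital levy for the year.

1 January – 13 February 2035: 44 days, exemption $43,000 → ($679,000 − $43,000) × 3.2% × 44/365 = $2,453.3918
14 February – 13 October 2035: 242 days, exemption $125,000 → ($679,000 − $125,000) × 3.2% × 242/365 = $11,753.9068
14 October – 31 December 2035: 79 days, exemption $656,000 → ($679,000 − $656,000) × 3.2% × 79/365 = $159.2986
Total = $14,366.5973

$14,366.60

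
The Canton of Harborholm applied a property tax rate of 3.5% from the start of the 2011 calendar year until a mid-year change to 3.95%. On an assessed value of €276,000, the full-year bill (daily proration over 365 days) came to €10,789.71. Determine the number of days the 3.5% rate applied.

33 days

Let d = days at the first rate; then 365 − d days at the second rate.
€276,000 × [3.5%·d + 3.95%·(365−d)] / 365 = €10,789.71
Solving gives d = 33, so the new rate took effect on 3 Feb 2011.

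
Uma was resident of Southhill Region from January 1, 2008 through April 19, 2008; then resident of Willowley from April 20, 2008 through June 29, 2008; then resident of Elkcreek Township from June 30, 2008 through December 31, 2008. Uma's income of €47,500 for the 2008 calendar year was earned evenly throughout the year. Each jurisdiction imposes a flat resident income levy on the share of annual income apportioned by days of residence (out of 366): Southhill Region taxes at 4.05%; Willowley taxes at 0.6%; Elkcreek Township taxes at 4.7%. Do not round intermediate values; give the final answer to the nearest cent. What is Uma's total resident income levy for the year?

€1,761.91

Southhill Region, January 1 – April 19, 2008: 110 days → €47,500 × 4.05% × 110/366 = €578.1762
Willowley, April 20 – June 29, 2008: 71 days → €47,500 × 0.6% × 71/366 = €55.2869
Elkcreek Township, June 30 – December 31, 2008: 185 days → €47,500 × 4.7% × 185/366 = €1,128.4495
Total = €1,761.9126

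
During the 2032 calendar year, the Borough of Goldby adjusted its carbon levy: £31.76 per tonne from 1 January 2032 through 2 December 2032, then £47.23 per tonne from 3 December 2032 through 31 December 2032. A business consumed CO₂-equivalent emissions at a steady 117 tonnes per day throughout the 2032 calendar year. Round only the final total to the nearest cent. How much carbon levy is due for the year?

1 January – 2 December 2032: 337 days × 117 tonnes/day = 39,429 tonnes at £31.76/tonne → £1,252,265.04
3 December – 31 December 2032: 29 days × 117 tonnes/day = 3,393 tonnes at £47.23/tonne → £160,251.39

£1,412,516.43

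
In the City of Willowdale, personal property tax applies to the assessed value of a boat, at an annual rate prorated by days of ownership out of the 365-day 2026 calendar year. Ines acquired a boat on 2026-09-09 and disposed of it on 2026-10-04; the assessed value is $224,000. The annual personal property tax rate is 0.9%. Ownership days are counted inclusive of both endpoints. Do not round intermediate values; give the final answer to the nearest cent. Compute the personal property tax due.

$143.61

Days held (2026-09-09 to 2026-10-04): 26 out of 365
Tax = $224,000 × 0.9% × 26/365 = $143.6055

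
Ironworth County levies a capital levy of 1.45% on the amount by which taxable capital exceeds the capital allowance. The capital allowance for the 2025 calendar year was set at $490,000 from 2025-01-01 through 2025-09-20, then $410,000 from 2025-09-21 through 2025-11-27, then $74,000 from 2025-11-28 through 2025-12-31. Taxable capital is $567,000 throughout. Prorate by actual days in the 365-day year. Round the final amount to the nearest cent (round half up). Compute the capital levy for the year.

$1,894.49

2025-01-01 to 2025-09-20: 263 days, exemption $490,000 → ($567,000 − $490,000) × 1.45% × 263/365 = $804.4918
2025-09-21 to 2025-11-27: 68 days, exemption $410,000 → ($567,000 − $410,000) × 1.45% × 68/365 = $424.1151
2025-11-28 to 2025-12-31: 34 days, exemption $74,000 → ($567,000 − $74,000) × 1.45% × 34/365 = $665.8877
Total = $1,894.4945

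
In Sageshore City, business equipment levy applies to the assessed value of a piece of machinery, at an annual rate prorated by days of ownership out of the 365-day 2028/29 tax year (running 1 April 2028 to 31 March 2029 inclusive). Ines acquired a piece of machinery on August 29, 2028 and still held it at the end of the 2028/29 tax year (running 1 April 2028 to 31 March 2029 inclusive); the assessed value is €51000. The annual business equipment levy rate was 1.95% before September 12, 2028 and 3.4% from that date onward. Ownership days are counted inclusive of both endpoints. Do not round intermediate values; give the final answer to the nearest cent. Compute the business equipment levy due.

August 29 – September 11, 2028: 14 days at 1.95% → €51000 × 1.95% × 14/365 = €38.1452
September 12, 2028 – March 31, 2029: 201 days at 3.4% → €51000 × 3.4% × 201/365 = €954.8877
Total = €993.0329

€993.03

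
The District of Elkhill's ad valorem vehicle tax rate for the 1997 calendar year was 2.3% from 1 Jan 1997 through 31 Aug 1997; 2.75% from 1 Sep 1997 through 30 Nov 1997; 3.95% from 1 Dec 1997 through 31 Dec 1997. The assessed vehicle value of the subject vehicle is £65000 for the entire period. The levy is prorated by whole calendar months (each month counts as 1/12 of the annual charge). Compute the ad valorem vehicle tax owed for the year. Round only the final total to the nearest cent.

1 Jan – 31 Aug 1997: 8 months at 2.3% → £65000 × 2.3% × 8/12 = £996.6667
1 Sep – 30 Nov 1997: 3 months at 2.75% → £65000 × 2.75% × 3/12 = £446.8750
1 Dec – 31 Dec 1997: 1 month at 3.95% → £65000 × 3.95% × 1/12 = £213.9583
Total = £1657.5000

£1657.50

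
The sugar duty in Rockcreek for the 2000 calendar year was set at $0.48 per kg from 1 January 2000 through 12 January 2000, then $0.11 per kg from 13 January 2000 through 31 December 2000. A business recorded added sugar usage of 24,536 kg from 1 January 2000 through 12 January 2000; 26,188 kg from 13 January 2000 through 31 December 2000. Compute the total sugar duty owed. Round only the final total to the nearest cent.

1 January – 12 January 2000: 24,536 kg at $0.48/kg → $11,777.28
13 January – 31 December 2000: 26,188 kg at $0.11/kg → $2,880.68

$14,657.96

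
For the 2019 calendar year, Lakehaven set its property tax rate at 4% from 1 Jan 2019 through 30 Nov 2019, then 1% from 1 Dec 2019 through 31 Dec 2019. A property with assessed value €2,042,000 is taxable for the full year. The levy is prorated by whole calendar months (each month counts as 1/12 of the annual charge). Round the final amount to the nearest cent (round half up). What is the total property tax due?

€76,575.00

1 Jan – 30 Nov 2019: 11 months at 4% → €2,042,000 × 4% × 11/12 = €74,873.3333
1 Dec – 31 Dec 2019: 1 month at 1% → €2,042,000 × 1% × 1/12 = €1,701.6667
Total = €76,575.0000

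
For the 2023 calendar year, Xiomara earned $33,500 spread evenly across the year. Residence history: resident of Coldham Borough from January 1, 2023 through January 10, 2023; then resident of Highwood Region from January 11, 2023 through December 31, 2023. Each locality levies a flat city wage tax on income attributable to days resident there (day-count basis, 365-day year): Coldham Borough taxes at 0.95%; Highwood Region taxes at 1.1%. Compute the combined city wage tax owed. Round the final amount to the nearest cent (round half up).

$367.12

Coldham Borough, January 1 – January 10, 2023: 10 days → $33,500 × 0.95% × 10/365 = $8.7192
Highwood Region, January 11 – December 31, 2023: 355 days → $33,500 × 1.1% × 355/365 = $358.4041
Total = $367.1233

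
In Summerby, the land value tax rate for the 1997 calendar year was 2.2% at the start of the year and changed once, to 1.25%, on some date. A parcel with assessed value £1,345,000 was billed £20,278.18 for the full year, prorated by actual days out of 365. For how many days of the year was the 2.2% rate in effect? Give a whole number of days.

99 days

Let d = days at the first rate; then 365 − d days at the second rate.
£1,345,000 × [2.2%·d + 1.25%·(365−d)] / 365 = £20,278.18
Solving gives d = 99, so the new rate took effect on April 10, 1997.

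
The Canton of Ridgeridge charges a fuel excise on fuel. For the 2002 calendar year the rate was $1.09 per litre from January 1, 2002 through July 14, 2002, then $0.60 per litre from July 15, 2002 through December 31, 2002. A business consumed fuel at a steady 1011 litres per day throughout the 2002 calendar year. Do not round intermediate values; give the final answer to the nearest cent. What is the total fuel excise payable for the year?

January 1 – July 14, 2002: 195 days × 1011 litres/day = 197,145 litres at $1.09/litre → $214,888.05
July 15 – December 31, 2002: 170 days × 1011 litres/day = 171,870 litres at $0.60/litre → $103,122.00

$318,010.05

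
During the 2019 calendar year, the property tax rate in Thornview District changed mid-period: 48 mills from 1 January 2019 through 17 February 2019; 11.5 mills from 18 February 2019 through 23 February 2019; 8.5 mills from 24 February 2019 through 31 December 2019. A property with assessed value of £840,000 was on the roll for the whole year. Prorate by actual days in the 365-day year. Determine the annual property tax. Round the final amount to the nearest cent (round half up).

£11,544.82

1 January – 17 February 2019: 48 days at 48 mills → £840,000 × 4.8% × 48/365 = £5,302.3562
18 February – 23 February 2019: 6 days at 11.5 mills → £840,000 × 1.15% × 6/365 = £158.7945
24 February – 31 December 2019: 311 days at 8.5 mills → £840,000 × 0.85% × 311/365 = £6,083.6712
Total = £11,544.8219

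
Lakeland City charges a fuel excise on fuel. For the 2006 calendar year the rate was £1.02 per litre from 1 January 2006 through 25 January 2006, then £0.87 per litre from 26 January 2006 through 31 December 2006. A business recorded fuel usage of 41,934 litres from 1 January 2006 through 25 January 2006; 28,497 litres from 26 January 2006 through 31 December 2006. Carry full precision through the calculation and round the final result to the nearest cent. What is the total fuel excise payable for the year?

£67,565.07

1 January – 25 January 2006: 41,934 litres at £1.02/litre → £42,772.68
26 January – 31 December 2006: 28,497 litres at £0.87/litre → £24,792.39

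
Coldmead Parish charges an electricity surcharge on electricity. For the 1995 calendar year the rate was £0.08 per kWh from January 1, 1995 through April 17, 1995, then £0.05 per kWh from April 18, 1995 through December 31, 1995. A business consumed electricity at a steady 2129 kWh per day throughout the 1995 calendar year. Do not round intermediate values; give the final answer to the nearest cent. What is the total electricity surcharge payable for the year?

January 1 – April 17, 1995: 107 days × 2129 kWh/day = 227,803 kWh at £0.08/kWh → £18,224.24
April 18 – December 31, 1995: 258 days × 2129 kWh/day = 549,282 kWh at £0.05/kWh → £27,464.10

£45,688.34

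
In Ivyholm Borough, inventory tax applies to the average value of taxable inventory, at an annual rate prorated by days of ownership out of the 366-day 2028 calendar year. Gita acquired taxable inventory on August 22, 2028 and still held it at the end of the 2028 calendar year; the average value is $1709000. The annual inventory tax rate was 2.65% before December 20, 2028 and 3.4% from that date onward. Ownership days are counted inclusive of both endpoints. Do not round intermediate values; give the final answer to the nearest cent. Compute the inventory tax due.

$16753.80

August 22 – December 19, 2028: 120 days at 2.65% → $1709000 × 2.65% × 120/366 = $14848.6885
December 20 – December 31, 2028: 12 days at 3.4% → $1709000 × 3.4% × 12/366 = $1905.1148
Total = $16753.8033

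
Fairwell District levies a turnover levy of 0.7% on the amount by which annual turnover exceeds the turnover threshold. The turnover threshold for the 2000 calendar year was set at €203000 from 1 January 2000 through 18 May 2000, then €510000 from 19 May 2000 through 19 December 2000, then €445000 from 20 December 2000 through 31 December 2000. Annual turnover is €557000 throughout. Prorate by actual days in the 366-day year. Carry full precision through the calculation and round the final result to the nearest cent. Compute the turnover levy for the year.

1 January – 18 May 2000: 139 days, exemption €203000 → (€557000 − €203000) × 0.7% × 139/366 = €941.0984
19 May – 19 December 2000: 215 days, exemption €510000 → (€557000 − €510000) × 0.7% × 215/366 = €193.2650
20 December – 31 December 2000: 12 days, exemption €445000 → (€557000 − €445000) × 0.7% × 12/366 = €25.7049
Total = €1160.0683

€1160.07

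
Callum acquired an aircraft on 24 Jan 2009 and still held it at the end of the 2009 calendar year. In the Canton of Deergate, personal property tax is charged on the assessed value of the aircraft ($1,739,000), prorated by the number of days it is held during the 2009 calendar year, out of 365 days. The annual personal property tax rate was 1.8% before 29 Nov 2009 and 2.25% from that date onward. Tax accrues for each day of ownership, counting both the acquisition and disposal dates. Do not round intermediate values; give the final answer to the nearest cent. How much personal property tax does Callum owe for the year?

$30,037.06

24 Jan – 28 Nov 2009: 309 days at 1.8% → $1,739,000 × 1.8% × 309/365 = $26,499.5014
29 Nov – 31 Dec 2009: 33 days at 2.25% → $1,739,000 × 2.25% × 33/365 = $3,537.5548
Total = $30,037.0562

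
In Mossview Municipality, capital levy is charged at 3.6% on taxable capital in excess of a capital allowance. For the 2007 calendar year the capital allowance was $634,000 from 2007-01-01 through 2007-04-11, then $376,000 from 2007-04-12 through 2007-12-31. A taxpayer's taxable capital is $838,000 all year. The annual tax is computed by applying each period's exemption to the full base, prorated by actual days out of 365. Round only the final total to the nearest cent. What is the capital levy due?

2007-01-01 to 2007-04-11: 101 days, exemption $634,000 → ($838,000 − $634,000) × 3.6% × 101/365 = $2,032.1753
2007-04-12 to 2007-12-31: 264 days, exemption $376,000 → ($838,000 − $376,000) × 3.6% × 264/365 = $12,029.7205
Total = $14,061.8959

$14,061.90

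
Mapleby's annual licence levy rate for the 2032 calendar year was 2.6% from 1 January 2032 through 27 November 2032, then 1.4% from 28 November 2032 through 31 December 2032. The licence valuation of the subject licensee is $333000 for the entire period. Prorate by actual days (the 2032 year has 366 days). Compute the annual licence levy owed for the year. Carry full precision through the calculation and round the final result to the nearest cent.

$8286.79

1 January – 27 November 2032: 332 days at 2.6% → $333000 × 2.6% × 332/366 = $7853.7049
28 November – 31 December 2032: 34 days at 1.4% → $333000 × 1.4% × 34/366 = $433.0820
Total = $8286.7869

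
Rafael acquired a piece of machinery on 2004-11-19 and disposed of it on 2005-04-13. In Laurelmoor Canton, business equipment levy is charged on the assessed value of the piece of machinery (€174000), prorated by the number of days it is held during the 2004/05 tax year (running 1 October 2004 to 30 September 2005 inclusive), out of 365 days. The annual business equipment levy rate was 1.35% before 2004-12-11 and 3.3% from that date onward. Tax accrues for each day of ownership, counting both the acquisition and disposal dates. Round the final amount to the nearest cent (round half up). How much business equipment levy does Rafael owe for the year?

2004-11-19 to 2004-12-10: 22 days at 1.35% → €174000 × 1.35% × 22/365 = €141.5836
2004-12-11 to 2005-04-13: 124 days at 3.3% → €174000 × 3.3% × 124/365 = €1950.7068
Total = €2092.2904

€2092.29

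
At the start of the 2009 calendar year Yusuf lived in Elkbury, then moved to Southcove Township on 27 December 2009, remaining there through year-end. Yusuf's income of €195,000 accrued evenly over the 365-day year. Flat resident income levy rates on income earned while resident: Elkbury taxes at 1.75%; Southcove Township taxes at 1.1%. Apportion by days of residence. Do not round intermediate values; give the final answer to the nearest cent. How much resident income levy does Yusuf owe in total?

€3,395.14

Elkbury, 1 January – 26 December 2009: 360 days → €195,000 × 1.75% × 360/365 = €3,365.7534
Southcove Township, 27 December – 31 December 2009: 5 days → €195,000 × 1.1% × 5/365 = €29.3836
Total = €3,395.1370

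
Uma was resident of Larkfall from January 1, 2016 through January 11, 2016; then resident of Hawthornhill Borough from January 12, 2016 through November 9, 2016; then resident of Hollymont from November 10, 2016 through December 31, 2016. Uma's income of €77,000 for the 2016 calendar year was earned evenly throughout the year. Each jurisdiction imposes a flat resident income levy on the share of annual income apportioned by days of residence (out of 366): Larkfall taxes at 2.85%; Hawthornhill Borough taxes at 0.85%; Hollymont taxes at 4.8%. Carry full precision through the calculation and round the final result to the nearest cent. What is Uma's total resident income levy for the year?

Larkfall, January 1 – January 11, 2016: 11 days → €77,000 × 2.85% × 11/366 = €65.9549
Hawthornhill Borough, January 12 – November 9, 2016: 303 days → €77,000 × 0.85% × 303/366 = €541.8402
Hollymont, November 10 – December 31, 2016: 52 days → €77,000 × 4.8% × 52/366 = €525.1148
Total = €1,132.9098

€1,132.91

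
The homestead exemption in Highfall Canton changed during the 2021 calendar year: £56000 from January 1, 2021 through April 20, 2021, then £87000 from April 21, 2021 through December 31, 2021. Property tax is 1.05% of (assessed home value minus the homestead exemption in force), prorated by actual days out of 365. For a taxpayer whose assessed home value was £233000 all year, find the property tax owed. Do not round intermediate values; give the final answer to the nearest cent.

January 1 – April 20, 2021: 110 days, exemption £56000 → (£233000 − £56000) × 1.05% × 110/365 = £560.0959
April 21 – December 31, 2021: 255 days, exemption £87000 → (£233000 − £87000) × 1.05% × 255/365 = £1071.0000
Total = £1631.0959

£1631.10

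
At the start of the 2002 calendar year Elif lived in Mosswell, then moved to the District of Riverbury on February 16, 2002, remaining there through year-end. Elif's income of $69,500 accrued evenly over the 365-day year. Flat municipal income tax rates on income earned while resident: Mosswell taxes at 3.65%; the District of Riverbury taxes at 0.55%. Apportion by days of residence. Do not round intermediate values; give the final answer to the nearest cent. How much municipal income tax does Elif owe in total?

Mosswell, January 1 – February 15, 2002: 46 days → $69,500 × 3.65% × 46/365 = $319.7000
The District of Riverbury, February 16 – December 31, 2002: 319 days → $69,500 × 0.55% × 319/365 = $334.0760
Total = $653.7760

$653.78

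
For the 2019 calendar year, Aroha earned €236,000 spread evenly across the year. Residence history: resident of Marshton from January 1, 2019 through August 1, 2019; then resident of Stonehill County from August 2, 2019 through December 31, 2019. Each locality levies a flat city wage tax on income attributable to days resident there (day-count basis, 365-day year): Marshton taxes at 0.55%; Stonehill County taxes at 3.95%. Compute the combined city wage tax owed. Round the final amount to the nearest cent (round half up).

€4,639.50

Marshton, January 1 – August 1, 2019: 213 days → €236,000 × 0.55% × 213/365 = €757.4630
Stonehill County, August 2 – December 31, 2019: 152 days → €236,000 × 3.95% × 152/365 = €3,882.0384
Total = €4,639.5014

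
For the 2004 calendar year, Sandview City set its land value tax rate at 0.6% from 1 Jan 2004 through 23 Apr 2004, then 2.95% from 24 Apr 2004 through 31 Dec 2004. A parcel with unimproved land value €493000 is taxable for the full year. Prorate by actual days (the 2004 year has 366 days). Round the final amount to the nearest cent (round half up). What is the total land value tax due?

€10934.90

1 Jan – 23 Apr 2004: 114 days at 0.6% → €493000 × 0.6% × 114/366 = €921.3443
24 Apr – 31 Dec 2004: 252 days at 2.95% → €493000 × 2.95% × 252/366 = €10013.5574
Total = €10934.9016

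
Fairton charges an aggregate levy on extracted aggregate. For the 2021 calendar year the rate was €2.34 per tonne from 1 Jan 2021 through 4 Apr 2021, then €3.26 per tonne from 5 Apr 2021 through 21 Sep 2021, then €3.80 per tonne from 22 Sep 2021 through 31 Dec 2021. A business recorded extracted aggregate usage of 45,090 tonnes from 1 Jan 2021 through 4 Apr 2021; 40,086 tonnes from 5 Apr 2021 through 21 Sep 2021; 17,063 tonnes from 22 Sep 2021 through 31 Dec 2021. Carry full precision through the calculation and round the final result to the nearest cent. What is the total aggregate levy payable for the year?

1 Jan – 4 Apr 2021: 45,090 tonnes at €2.34/tonne → €105510.60
5 Apr – 21 Sep 2021: 40,086 tonnes at €3.26/tonne → €130680.36
22 Sep – 31 Dec 2021: 17,063 tonnes at €3.80/tonne → €64839.40

€301030.36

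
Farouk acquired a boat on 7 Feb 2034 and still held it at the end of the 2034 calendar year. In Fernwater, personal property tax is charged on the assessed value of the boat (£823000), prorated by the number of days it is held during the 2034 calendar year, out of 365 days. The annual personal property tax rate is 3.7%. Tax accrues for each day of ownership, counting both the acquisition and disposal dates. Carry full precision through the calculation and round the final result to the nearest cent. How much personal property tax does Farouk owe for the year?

Days held (7 Feb – 31 Dec 2034): 328 out of 365
Tax = £823000 × 3.7% × 328/365 = £27364.1863

£27364.19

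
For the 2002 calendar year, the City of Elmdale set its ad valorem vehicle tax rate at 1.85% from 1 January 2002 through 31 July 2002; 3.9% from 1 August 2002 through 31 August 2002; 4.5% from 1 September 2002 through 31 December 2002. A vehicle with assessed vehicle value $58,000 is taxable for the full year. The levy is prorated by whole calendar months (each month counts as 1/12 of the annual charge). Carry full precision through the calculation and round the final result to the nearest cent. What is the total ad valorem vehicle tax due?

$1,684.42

1 January – 31 July 2002: 7 months at 1.85% → $58,000 × 1.85% × 7/12 = $625.9167
1 August – 31 August 2002: 1 month at 3.9% → $58,000 × 3.9% × 1/12 = $188.5000
1 September – 31 December 2002: 4 months at 4.5% → $58,000 × 4.5% × 4/12 = $870.0000
Total = $1,684.4167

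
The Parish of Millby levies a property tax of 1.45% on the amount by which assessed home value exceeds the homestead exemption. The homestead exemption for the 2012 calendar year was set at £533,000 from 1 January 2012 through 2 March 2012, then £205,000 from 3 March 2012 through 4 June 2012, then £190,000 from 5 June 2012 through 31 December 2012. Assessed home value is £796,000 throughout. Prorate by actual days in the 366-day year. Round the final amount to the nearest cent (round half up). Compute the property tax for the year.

1 January – 2 March 2012: 62 days, exemption £533,000 → (£796,000 − £533,000) × 1.45% × 62/366 = £646.0027
3 March – 4 June 2012: 94 days, exemption £205,000 → (£796,000 − £205,000) × 1.45% × 94/366 = £2,200.9098
5 June – 31 December 2012: 210 days, exemption £190,000 → (£796,000 − £190,000) × 1.45% × 210/366 = £5,041.7213
Total = £7,888.6339

£7,888.63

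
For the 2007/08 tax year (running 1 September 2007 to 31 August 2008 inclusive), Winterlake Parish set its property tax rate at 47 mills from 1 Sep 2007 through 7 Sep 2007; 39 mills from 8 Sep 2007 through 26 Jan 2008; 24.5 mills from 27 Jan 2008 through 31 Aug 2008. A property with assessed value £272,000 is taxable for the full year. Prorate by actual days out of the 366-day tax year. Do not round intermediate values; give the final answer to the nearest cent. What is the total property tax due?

£8,300.46

1 Sep – 7 Sep 2007: 7 days at 47 mills → £272,000 × 4.7% × 7/366 = £244.5027
8 Sep 2007 – 26 Jan 2008: 141 days at 39 mills → £272,000 × 3.9% × 141/366 = £4,086.6885
27 Jan – 31 Aug 2008: 218 days at 24.5 mills → £272,000 × 2.45% × 218/366 = £3,969.2678
Total = £8,300.4590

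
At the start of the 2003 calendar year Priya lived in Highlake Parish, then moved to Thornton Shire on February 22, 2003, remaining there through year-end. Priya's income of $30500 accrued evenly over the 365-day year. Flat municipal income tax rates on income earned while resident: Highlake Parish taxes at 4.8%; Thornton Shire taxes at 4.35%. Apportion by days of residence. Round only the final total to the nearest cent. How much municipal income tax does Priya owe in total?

Highlake Parish, January 1 – February 21, 2003: 52 days → $30500 × 4.8% × 52/365 = $208.5699
Thornton Shire, February 22 – December 31, 2003: 313 days → $30500 × 4.35% × 313/365 = $1137.7336
Total = $1346.3034

$1346.30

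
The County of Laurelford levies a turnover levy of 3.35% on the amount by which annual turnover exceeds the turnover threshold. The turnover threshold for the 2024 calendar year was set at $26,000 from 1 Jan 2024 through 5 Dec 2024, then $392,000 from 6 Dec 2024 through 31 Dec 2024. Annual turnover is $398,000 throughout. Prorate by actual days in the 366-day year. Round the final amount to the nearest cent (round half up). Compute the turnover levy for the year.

$11,591.00

1 Jan – 5 Dec 2024: 340 days, exemption $26,000 → ($398,000 − $26,000) × 3.35% × 340/366 = $11,576.7213
6 Dec – 31 Dec 2024: 26 days, exemption $392,000 → ($398,000 − $392,000) × 3.35% × 26/366 = $14.2787
Total = $11,591.0000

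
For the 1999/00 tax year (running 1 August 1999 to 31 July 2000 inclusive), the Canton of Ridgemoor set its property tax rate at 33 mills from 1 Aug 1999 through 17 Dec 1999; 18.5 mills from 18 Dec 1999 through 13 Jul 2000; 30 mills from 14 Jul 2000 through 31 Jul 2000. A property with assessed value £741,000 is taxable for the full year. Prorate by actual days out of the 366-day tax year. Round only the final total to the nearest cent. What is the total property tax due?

1 Aug – 17 Dec 1999: 139 days at 33 mills → £741,000 × 3.3% × 139/366 = £9,286.7951
18 Dec 1999 – 13 Jul 2000: 209 days at 18.5 mills → £741,000 × 1.85% × 209/366 = £7,828.0779
14 Jul – 31 Jul 2000: 18 days at 30 mills → £741,000 × 3% × 18/366 = £1,093.2787
Total = £18,208.1516

£18,208.15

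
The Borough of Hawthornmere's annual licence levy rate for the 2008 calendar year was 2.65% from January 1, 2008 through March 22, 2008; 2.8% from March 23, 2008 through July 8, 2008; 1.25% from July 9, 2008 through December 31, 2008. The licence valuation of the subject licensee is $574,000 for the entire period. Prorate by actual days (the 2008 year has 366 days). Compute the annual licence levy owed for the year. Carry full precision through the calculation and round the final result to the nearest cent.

$11,600.76

January 1 – March 22, 2008: 82 days at 2.65% → $574,000 × 2.65% × 82/366 = $3,407.9290
March 23 – July 8, 2008: 108 days at 2.8% → $574,000 × 2.8% × 108/366 = $4,742.5574
July 9 – December 31, 2008: 176 days at 1.25% → $574,000 × 1.25% × 176/366 = $3,450.2732
Total = $11,600.7596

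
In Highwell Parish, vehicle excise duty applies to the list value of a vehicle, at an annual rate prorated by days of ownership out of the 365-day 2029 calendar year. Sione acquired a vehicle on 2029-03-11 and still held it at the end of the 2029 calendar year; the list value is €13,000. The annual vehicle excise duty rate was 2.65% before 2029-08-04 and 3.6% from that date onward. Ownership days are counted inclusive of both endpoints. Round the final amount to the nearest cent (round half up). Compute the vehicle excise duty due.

2029-03-11 to 2029-08-03: 146 days at 2.65% → €13,000 × 2.65% × 146/365 = €137.8000
2029-08-04 to 2029-12-31: 150 days at 3.6% → €13,000 × 3.6% × 150/365 = €192.3288
Total = €330.1288

€330.13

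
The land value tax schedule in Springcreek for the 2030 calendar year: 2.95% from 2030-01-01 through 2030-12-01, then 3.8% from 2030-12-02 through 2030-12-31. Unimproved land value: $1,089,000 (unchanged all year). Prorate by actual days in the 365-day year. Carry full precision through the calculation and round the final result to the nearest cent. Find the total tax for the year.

$32,886.31

2030-01-01 to 2030-12-01: 335 days at 2.95% → $1,089,000 × 2.95% × 335/365 = $29,485.0479
2030-12-02 to 2030-12-31: 30 days at 3.8% → $1,089,000 × 3.8% × 30/365 = $3,401.2603
Total = $32,886.3082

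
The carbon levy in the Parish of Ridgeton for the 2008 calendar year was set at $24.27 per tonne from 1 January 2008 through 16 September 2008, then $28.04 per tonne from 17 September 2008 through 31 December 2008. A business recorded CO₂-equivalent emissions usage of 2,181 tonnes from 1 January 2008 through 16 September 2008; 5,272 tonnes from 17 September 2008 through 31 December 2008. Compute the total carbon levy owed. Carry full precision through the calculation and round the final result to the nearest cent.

$200,759.75

1 January – 16 September 2008: 2,181 tonnes at $24.27/tonne → $52,932.87
17 September – 31 December 2008: 5,272 tonnes at $28.04/tonne → $147,826.88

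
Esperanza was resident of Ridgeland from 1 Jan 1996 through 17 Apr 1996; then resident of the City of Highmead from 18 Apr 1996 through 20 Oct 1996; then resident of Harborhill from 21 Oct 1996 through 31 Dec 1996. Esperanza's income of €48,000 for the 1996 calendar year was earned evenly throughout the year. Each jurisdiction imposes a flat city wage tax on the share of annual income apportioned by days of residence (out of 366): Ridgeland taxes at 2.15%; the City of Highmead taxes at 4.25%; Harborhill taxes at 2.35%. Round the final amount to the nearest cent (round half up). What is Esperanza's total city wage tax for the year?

Ridgeland, 1 Jan – 17 Apr 1996: 108 days → €48,000 × 2.15% × 108/366 = €304.5246
The City of Highmead, 18 Apr – 20 Oct 1996: 186 days → €48,000 × 4.25% × 186/366 = €1,036.7213
Harborhill, 21 Oct – 31 Dec 1996: 72 days → €48,000 × 2.35% × 72/366 = €221.9016
Total = €1,563.1475

€1,563.15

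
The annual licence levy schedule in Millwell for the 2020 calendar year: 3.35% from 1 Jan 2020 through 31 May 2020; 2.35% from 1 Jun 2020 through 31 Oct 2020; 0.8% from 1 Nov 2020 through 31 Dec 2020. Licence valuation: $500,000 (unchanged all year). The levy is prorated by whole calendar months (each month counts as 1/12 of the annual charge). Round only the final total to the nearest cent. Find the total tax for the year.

$12,541.67

1 Jan – 31 May 2020: 5 months at 3.35% → $500,000 × 3.35% × 5/12 = $6,979.1667
1 Jun – 31 Oct 2020: 5 months at 2.35% → $500,000 × 2.35% × 5/12 = $4,895.8333
1 Nov – 31 Dec 2020: 2 months at 0.8% → $500,000 × 0.8% × 2/12 = $666.6667
Total = $12,541.6667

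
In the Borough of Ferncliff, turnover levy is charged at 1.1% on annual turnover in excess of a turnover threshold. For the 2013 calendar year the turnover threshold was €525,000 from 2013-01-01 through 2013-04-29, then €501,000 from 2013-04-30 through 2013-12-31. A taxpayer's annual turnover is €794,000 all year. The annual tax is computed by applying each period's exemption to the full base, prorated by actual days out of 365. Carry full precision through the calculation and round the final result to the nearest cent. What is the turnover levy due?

€3,136.93

2013-01-01 to 2013-04-29: 119 days, exemption €525,000 → (€794,000 − €525,000) × 1.1% × 119/365 = €964.7151
2013-04-30 to 2013-12-31: 246 days, exemption €501,000 → (€794,000 − €501,000) × 1.1% × 246/365 = €2,172.2137
Total = €3,136.9288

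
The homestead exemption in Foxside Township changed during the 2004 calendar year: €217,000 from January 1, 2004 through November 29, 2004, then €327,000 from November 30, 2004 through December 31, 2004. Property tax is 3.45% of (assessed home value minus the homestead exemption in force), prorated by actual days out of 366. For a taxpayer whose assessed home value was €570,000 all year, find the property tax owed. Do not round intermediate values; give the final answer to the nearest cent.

€11,846.70

January 1 – November 29, 2004: 334 days, exemption €217,000 → (€570,000 − €217,000) × 3.45% × 334/366 = €11,113.7131
November 30 – December 31, 2004: 32 days, exemption €327,000 → (€570,000 − €327,000) × 3.45% × 32/366 = €732.9836
Total = €11,846.6967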